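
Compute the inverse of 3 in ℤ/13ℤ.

gcd(13, 3) = 1  (13 = 4*3 + 1, 3 = 3*1).
Back-substituting, 3*(-4) + 13*(1) = 1.
So 3*-4 ≡ 1 (mod 13), and -4 mod 13 = 9.

9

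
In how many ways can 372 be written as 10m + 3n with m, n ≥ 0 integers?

gcd(10, 3):
  10 = 3*3 + 1
  3 = 3*1
so gcd(10, 3) = 1.
Back-substitute for Bézout coefficients:
  1 = 10 - 3*3
  ... = 10*(1) + 3*(-3)
Scale by 372: one solution is (372, -1116). Reduce m mod 3: (0, 124).
General: m = 0 + 3t, n = 124 - 10t.
m ≥ 0 ⇒ t ≥ 0; n ≥ 0 ⇒ t ≤ 12. So t ∈ [0, 12]: 13 solutions.

13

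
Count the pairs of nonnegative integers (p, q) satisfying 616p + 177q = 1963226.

gcd(616, 177) = 1.
By Bézout, 616*(25) + 177*(-87) = 1.
One solution: (143, 10594).
General: p = 143 + 177t, q = 10594 - 616t.
p ≥ 0 ⇒ t ≥ 0; q ≥ 0 ⇒ t ≤ 17. So t ∈ [0, 17]: 18 solutions.

18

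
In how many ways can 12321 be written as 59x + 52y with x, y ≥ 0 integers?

gcd(59, 52):
  59 = 1*52 + 7
  52 = 7*7 + 3
  7 = 2*3 + 1
  3 = 3*1
so gcd(59, 52) = 1.
Back-substitute for Bézout coefficients:
  1 = 7 - 2*3
  ... = 59*(15) + 52*(-17)
Scale by 12321: one solution is (184815, -209457). Reduce x mod 52: (7, 229).
General: x = 7 + 52t, y = 229 - 59t.
x ≥ 0 ⇒ t ≥ 0; y ≥ 0 ⇒ t ≤ 3. So t ∈ [0, 3]: 4 solutions.

4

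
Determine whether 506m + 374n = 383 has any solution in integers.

no

gcd(506, 374):
  506 = 1*374 + 132
  374 = 2*132 + 110
  132 = 1*110 + 22
  110 = 5*22
so gcd(506, 374) = 22.
22 does not divide 383 (remainder 9), so no integer solutions.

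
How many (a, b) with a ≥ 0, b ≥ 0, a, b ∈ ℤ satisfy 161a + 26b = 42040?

10

gcd(161, 26):
  161 = 6×26 + 5
  26 = 5×5 + 1
  5 = 5×1
so gcd(161, 26) = 1.
Back-substitute for Bézout coefficients:
  1 = 26 - 5×5
  ... = 161×(-5) + 26×(31)
Scale by 42040: one solution is (-210200, 1303240). Reduce a mod 26: (10, 1555).
General: a = 10 + 26t, b = 1555 - 161t.
a ≥ 0 ⇒ t ≥ 0; b ≥ 0 ⇒ t ≤ 9. So t ∈ [0, 9]: 10 solutions.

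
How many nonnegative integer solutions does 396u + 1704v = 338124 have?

6

gcd(1704, 396) = 12.
By Bézout, 396·(-43) + 1704·(10) = 12.
One solution: (75, 181).
General: u = 75 + 142t, v = 181 - 33t.
u ≥ 0 ⇒ t ≥ 0; v ≥ 0 ⇒ t ≤ 5. So t ∈ [0, 5]: 6 solutions.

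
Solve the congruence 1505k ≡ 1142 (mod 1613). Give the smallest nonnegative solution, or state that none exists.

gcd(1613, 1505):
  1613 = 1*1505 + 108
  1505 = 13*108 + 101
  108 = 1*101 + 7
  101 = 14*7 + 3
  7 = 2*3 + 1
  3 = 3*1
so gcd(1613, 1505) = 1.
1 divides 1142, so solutions exist.
Back-substitute for Bézout coefficients:
  1 = 7 - 2*3
  ... = 1505*(-463) + 1613*(432)
So 1505*(-463) ≡ 1 (mod 1613); multiply by 1142: k ≡ -528746 (mod 1613).
Smallest nonnegative: k = -528746 mod 1613 = 318.

318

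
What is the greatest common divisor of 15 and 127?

gcd(127, 15):
  127 = 8·15 + 7
  15 = 2·7 + 1
  7 = 7·1
so gcd(127, 15) = 1.

1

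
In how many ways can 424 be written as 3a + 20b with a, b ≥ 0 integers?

7

gcd(20, 3):
  20 = 6*3 + 2
  3 = 1*2 + 1
  2 = 2*1
so gcd(20, 3) = 1.
Back-substitute for Bézout coefficients:
  1 = 3 - 1*2
  ... = 3*(7) + 20*(-1)
Scale by 424: one solution is (2968, -424). Reduce a mod 20: (8, 20).
General: a = 8 + 20t, b = 20 - 3t.
a ≥ 0 ⇒ t ≥ 0; b ≥ 0 ⇒ t ≤ 6. So t ∈ [0, 6]: 7 solutions.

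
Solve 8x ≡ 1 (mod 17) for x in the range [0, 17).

15

gcd(17, 8):
  17 = 2*8 + 1
  8 = 8*1
so gcd(17, 8) = 1.
Back-substitute for Bézout coefficients:
  1 = 17 - 2*8
  ... = 8*(-2) + 17*(1)
So 8*-2 ≡ 1 (mod 17), and -2 mod 17 = 15.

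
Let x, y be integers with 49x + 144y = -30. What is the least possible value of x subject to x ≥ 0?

114

gcd(144, 49) = 1.
1 divides -30, so solutions exist.
By Bézout, 49*(-47) + 144*(16) = 1.
Scale by -30/1 = -30: (x₀, y₀) = (1410, -480).
General solution: x = 1410 + 144t, y = -480 - 49t for integer t.
x ≥ 0: smallest is 1410 mod 144 = 114 (at t = -9), with y = -39.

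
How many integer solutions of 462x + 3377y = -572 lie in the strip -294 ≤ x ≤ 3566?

gcd(3377, 462):
  3377 = 7·462 + 143
  462 = 3·143 + 33
  143 = 4·33 + 11
  33 = 3·11
so gcd(3377, 462) = 11.
Back-substitute for Bézout coefficients:
  11 = 143 - 4·33
  ... = 462·(-95) + 3377·(13)
Scale by -52: particular solution (4940, -676); reduce x mod 307: (28, -4).
General solution: x = 28 + 307t, y = -4 - 42t for integer t.
-294 ≤ 28 + 307t ≤ 3566 gives t ∈ [-1, 11], which is 13 values.

13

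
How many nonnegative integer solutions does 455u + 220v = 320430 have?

gcd(455, 220) = 5.
By Bézout, 455×(15) + 220×(-31) = 5.
One solution: (22, 1411).
General: u = 22 + 44t, v = 1411 - 91t.
u ≥ 0 ⇒ t ≥ 0; v ≥ 0 ⇒ t ≤ 15. So t ∈ [0, 15]: 16 solutions.

16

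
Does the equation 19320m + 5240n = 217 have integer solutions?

gcd(19320, 5240) = 40.
40 does not divide 217 (remainder 17), so no integer solutions.

no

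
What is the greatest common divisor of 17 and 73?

1

gcd(73, 17) = 1  (73 = 4*17 + 5, 17 = 3*5 + 2, 5 = 2*2 + 1, 2 = 2*1).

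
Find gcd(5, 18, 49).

gcd(18, 5) = 1.
gcd(1, 49) = 1.

1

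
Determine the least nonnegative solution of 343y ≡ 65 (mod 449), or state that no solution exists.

190

gcd(449, 343) = 1  (449 = 1*343 + 106, 343 = 3*106 + 25, 106 = 4*25 + 6, 25 = 4*6 + 1, 6 = 6*1).
1 divides 65, so solutions exist.
Back-substituting, 343*(72) + 449*(-55) = 1.
So 343*(72) ≡ 1 (mod 449); multiply by 65: y ≡ 4680 (mod 449).
Smallest nonnegative: y = 4680 mod 449 = 190.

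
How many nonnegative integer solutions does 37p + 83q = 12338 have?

gcd(83, 37):
  83 = 2·37 + 9
  37 = 4·9 + 1
  9 = 9·1
so gcd(83, 37) = 1.
Back-substitute for Bézout coefficients:
  1 = 37 - 4·9
  ... = 37·(9) + 83·(-4)
Scale by 12338: one solution is (111042, -49352). Reduce p mod 83: (71, 117).
General: p = 71 + 83t, q = 117 - 37t.
p ≥ 0 ⇒ t ≥ 0; q ≥ 0 ⇒ t ≤ 3. So t ∈ [0, 3]: 4 solutions.

4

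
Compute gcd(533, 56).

1

gcd(533, 56):
  533 = 9*56 + 29
  56 = 1*29 + 27
  29 = 1*27 + 2
  27 = 13*2 + 1
  2 = 2*1
so gcd(533, 56) = 1.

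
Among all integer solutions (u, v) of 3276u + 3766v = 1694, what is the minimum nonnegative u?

gcd(3766, 3276) = 14.
14 divides 1694, so solutions exist.
By Bézout, 3276·(-123) + 3766·(107) = 14.
Scale by 1694/14 = 121: (u₀, v₀) = (-14883, 12947).
General solution: u = -14883 + 269t, v = 12947 - 234t for integer t.
u ≥ 0: smallest is -14883 mod 269 = 181 (at t = 56), with v = -157.

181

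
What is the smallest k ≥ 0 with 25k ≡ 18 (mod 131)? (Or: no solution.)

gcd(131, 25) = 1.
1 divides 18, so solutions exist.
By Bézout, 25*(21) + 131*(-4) = 1.
So 25*(21) ≡ 1 (mod 131); multiply by 18: k ≡ 378 (mod 131).
Smallest nonnegative: k = 378 mod 131 = 116.

116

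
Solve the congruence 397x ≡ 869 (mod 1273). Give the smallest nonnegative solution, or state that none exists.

791

gcd(1273, 397) = 1  (1273 = 3·397 + 82, 397 = 4·82 + 69, 82 = 1·69 + 13, 69 = 5·13 + 4, 13 = 3·4 + 1, 4 = 4·1).
1 divides 869, so solutions exist.
Back-substituting, 397·(-295) + 1273·(92) = 1.
So 397·(-295) ≡ 1 (mod 1273); multiply by 869: x ≡ -256355 (mod 1273).
Smallest nonnegative: x = -256355 mod 1273 = 791.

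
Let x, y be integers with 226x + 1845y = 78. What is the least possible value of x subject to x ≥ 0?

gcd(1845, 226) = 1  (1845 = 8×226 + 37, 226 = 6×37 + 4, 37 = 9×4 + 1, 4 = 4×1).
1 divides 78, so solutions exist.
Back-substituting, 226×(-449) + 1845×(55) = 1.
Scale by 78/1 = 78: (x₀, y₀) = (-35022, 4290).
General solution: x = -35022 + 1845t, y = 4290 - 226t for integer t.
x ≥ 0: smallest is -35022 mod 1845 = 33 (at t = 19), with y = -4.

33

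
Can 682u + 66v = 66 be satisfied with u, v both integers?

gcd(682, 66):
  682 = 10×66 + 22
  66 = 3×22
so gcd(682, 66) = 22.
22 divides 66, so integer solutions exist.

yes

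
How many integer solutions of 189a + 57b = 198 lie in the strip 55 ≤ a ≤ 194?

gcd(189, 57) = 3.
By Bézout, 189*(-3) + 57*(10) = 3.
Particular solution: (11, -33).
General solution: a = 11 + 19t, b = -33 - 63t for integer t.
55 ≤ 11 + 19t ≤ 194 gives t ∈ [3, 9], which is 7 values.

7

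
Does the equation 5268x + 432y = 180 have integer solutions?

gcd(5268, 432) = 12  (5268 = 12×432 + 84, 432 = 5×84 + 12, 84 = 7×12).
12 divides 180, so integer solutions exist.

yes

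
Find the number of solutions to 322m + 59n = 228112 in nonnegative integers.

gcd(322, 59):
  322 = 5·59 + 27
  59 = 2·27 + 5
  27 = 5·5 + 2
  5 = 2·2 + 1
  2 = 2·1
so gcd(322, 59) = 1.
Back-substitute for Bézout coefficients:
  1 = 5 - 2·2
  ... = 322·(-24) + 59·(131)
Scale by 228112: one solution is (-5474688, 29882672). Reduce m mod 59: (40, 3648).
General: m = 40 + 59t, n = 3648 - 322t.
m ≥ 0 ⇒ t ≥ 0; n ≥ 0 ⇒ t ≤ 11. So t ∈ [0, 11]: 12 solutions.

12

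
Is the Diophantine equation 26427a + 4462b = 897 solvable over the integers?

gcd(26427, 4462):
  26427 = 5*4462 + 4117
  4462 = 1*4117 + 345
  4117 = 11*345 + 322
  345 = 1*322 + 23
  322 = 14*23
so gcd(26427, 4462) = 23.
23 divides 897, so integer solutions exist.

yes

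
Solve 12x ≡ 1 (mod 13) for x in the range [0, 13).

12

gcd(13, 12) = 1.
By Bézout, 12·(-1) + 13·(1) = 1.
So 12·-1 ≡ 1 (mod 13), and -1 mod 13 = 12.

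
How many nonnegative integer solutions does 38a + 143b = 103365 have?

19

gcd(143, 38) = 1  (143 = 3*38 + 29, 38 = 1*29 + 9, 29 = 3*9 + 2, 9 = 4*2 + 1, 2 = 2*1).
Back-substituting, 38*(64) + 143*(-17) = 1.
Scale by 103365: one solution is (6615360, -1757205). Reduce a mod 143: (37, 713).
General: a = 37 + 143t, b = 713 - 38t.
a ≥ 0 ⇒ t ≥ 0; b ≥ 0 ⇒ t ≤ 18. So t ∈ [0, 18]: 19 solutions.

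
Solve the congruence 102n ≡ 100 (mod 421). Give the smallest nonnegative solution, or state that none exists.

34

gcd(421, 102) = 1.
1 divides 100, so solutions exist.
By Bézout, 102*(194) + 421*(-47) = 1.
So 102*(194) ≡ 1 (mod 421); multiply by 100: n ≡ 19400 (mod 421).
Smallest nonnegative: n = 19400 mod 421 = 34.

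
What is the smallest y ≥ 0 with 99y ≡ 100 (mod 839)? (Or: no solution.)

gcd(839, 99) = 1  (839 = 8*99 + 47, 99 = 2*47 + 5, 47 = 9*5 + 2, 5 = 2*2 + 1, 2 = 2*1).
1 divides 100, so solutions exist.
Back-substituting, 99*(339) + 839*(-40) = 1.
So 99*(339) ≡ 1 (mod 839); multiply by 100: y ≡ 33900 (mod 839).
Smallest nonnegative: y = 33900 mod 839 = 340.

340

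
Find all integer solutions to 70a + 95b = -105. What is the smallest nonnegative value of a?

8

gcd(95, 70):
  95 = 1×70 + 25
  70 = 2×25 + 20
  25 = 1×20 + 5
  20 = 4×5
so gcd(95, 70) = 5.
5 divides -105, so solutions exist.
Back-substitute for Bézout coefficients:
  5 = 25 - 1×20
  ... = 70×(-4) + 95×(3)
Scale by -105/5 = -21: (a₀, b₀) = (84, -63).
General solution: a = 84 + 19t, b = -63 - 14t for integer t.
a ≥ 0: smallest is 84 mod 19 = 8 (at t = -4), with b = -7.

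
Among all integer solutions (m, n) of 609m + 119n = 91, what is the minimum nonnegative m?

15

gcd(609, 119):
  609 = 5×119 + 14
  119 = 8×14 + 7
  14 = 2×7
so gcd(609, 119) = 7.
7 divides 91, so solutions exist.
Back-substitute for Bézout coefficients:
  7 = 119 - 8×14
  ... = 609×(-8) + 119×(41)
Scale by 91/7 = 13: (m₀, n₀) = (-104, 533).
General solution: m = -104 + 17t, n = 533 - 87t for integer t.
m ≥ 0: smallest is -104 mod 17 = 15 (at t = 7), with n = -76.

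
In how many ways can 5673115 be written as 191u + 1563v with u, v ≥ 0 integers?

19

gcd(1563, 191) = 1  (1563 = 8·191 + 35, 191 = 5·35 + 16, 35 = 2·16 + 3, 16 = 5·3 + 1, 3 = 3·1).
Back-substituting, 191·(491) + 1563·(-60) = 1.
Scale by 5673115: one solution is (2785499465, -340386900). Reduce u mod 1563: (578, 3559).
General: u = 578 + 1563t, v = 3559 - 191t.
u ≥ 0 ⇒ t ≥ 0; v ≥ 0 ⇒ t ≤ 18. So t ∈ [0, 18]: 19 solutions.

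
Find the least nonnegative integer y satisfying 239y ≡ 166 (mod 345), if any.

gcd(345, 239) = 1  (345 = 1·239 + 106, 239 = 2·106 + 27, 106 = 3·27 + 25, 27 = 1·25 + 2, 25 = 12·2 + 1, 2 = 2·1).
1 divides 166, so solutions exist.
Back-substituting, 239·(-166) + 345·(115) = 1.
So 239·(-166) ≡ 1 (mod 345); multiply by 166: y ≡ -27556 (mod 345).
Smallest nonnegative: y = -27556 mod 345 = 44.

44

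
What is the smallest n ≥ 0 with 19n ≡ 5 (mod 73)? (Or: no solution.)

gcd(73, 19):
  73 = 3*19 + 16
  19 = 1*16 + 3
  16 = 5*3 + 1
  3 = 3*1
so gcd(73, 19) = 1.
1 divides 5, so solutions exist.
Back-substitute for Bézout coefficients:
  1 = 16 - 5*3
  ... = 19*(-23) + 73*(6)
So 19*(-23) ≡ 1 (mod 73); multiply by 5: n ≡ -115 (mod 73).
Smallest nonnegative: n = -115 mod 73 = 31.

31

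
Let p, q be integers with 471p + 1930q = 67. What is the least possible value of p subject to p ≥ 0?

1127

gcd(1930, 471) = 1  (1930 = 4*471 + 46, 471 = 10*46 + 11, 46 = 4*11 + 2, 11 = 5*2 + 1, 2 = 2*1).
1 divides 67, so solutions exist.
Back-substituting, 471*(881) + 1930*(-215) = 1.
Scale by 67/1 = 67: (p₀, q₀) = (59027, -14405).
General solution: p = 59027 + 1930t, q = -14405 - 471t for integer t.
p ≥ 0: smallest is 59027 mod 1930 = 1127 (at t = -30), with q = -275.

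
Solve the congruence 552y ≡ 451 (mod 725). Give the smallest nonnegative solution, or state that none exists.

gcd(725, 552) = 1.
1 divides 451, so solutions exist.
By Bézout, 552·(88) + 725·(-67) = 1.
So 552·(88) ≡ 1 (mod 725); multiply by 451: y ≡ 39688 (mod 725).
Smallest nonnegative: y = 39688 mod 725 = 538.

538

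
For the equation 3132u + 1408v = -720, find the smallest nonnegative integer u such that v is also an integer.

20

gcd(3132, 1408):
  3132 = 2*1408 + 316
  1408 = 4*316 + 144
  316 = 2*144 + 28
  144 = 5*28 + 4
  28 = 7*4
so gcd(3132, 1408) = 4.
4 divides -720, so solutions exist.
Back-substitute for Bézout coefficients:
  4 = 144 - 5*28
  ... = 3132*(-49) + 1408*(109)
Scale by -720/4 = -180: (u₀, v₀) = (8820, -19620).
General solution: u = 8820 + 352t, v = -19620 - 783t for integer t.
u ≥ 0: smallest is 8820 mod 352 = 20 (at t = -25), with v = -45.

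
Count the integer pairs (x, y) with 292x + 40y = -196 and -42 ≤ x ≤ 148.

19

gcd(292, 40) = 4  (292 = 7×40 + 12, 40 = 3×12 + 4, 12 = 3×4).
Back-substituting, 292×(-3) + 40×(22) = 4.
Scale by -49: particular solution (147, -1078); reduce x mod 10: (7, -56).
General solution: x = 7 + 10t, y = -56 - 73t for integer t.
-42 ≤ 7 + 10t ≤ 148 gives t ∈ [-4, 14], which is 19 values.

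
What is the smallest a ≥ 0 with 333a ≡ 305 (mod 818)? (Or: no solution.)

gcd(818, 333) = 1.
1 divides 305, so solutions exist.
By Bézout, 333·(113) + 818·(-46) = 1.
So 333·(113) ≡ 1 (mod 818); multiply by 305: a ≡ 34465 (mod 818).
Smallest nonnegative: a = 34465 mod 818 = 109.

109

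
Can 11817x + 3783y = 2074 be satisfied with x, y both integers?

no

gcd(11817, 3783):
  11817 = 3×3783 + 468
  3783 = 8×468 + 39
  468 = 12×39
so gcd(11817, 3783) = 39.
39 does not divide 2074 (remainder 7), so no integer solutions.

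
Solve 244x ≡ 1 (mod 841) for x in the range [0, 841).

gcd(841, 244) = 1.
By Bézout, 244·(162) + 841·(-47) = 1.
So 244·162 ≡ 1 (mod 841), and 162 mod 841 = 162.

162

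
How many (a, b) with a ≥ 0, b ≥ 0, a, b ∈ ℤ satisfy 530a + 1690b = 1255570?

gcd(1690, 530) = 10.
By Bézout, 530*(-51) + 1690*(16) = 10.
One solution: (3, 742).
General: a = 3 + 169t, b = 742 - 53t.
a ≥ 0 ⇒ t ≥ 0; b ≥ 0 ⇒ t ≤ 14. So t ∈ [0, 14]: 15 solutions.

15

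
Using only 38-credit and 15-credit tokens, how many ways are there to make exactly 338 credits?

Need nonnegative integers with 38j + 15k = 338.
gcd(38, 15) = 1, and 38·(2) + 15·(-5) = 1.
So (j₀, k₀) = (676, -1690); general j = 676 + 15t, k = -1690 - 38t.
j ≥ 0 ⇒ t ≥ -45; k ≥ 0 ⇒ t ≤ -45. That's 1 value of t.

1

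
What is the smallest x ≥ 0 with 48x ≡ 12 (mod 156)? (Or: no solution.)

gcd(156, 48):
  156 = 3×48 + 12
  48 = 4×12
so gcd(156, 48) = 12.
12 divides 12, so solutions exist.
Back-substitute for Bézout coefficients:
  12 = 156 - 3×48
  ... = 48×(-3) + 156×(1)
So 48×(-3) ≡ 12 (mod 156); multiply by 1: x ≡ -3 (mod 13).
Smallest nonnegative: x = -3 mod 13 = 10.

10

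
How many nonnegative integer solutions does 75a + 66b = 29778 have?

gcd(75, 66) = 3  (75 = 1×66 + 9, 66 = 7×9 + 3, 9 = 3×3).
Back-substituting, 75×(-7) + 66×(8) = 3.
Scale by 9926: one solution is (-69482, 79408). Reduce a mod 22: (16, 433).
General: a = 16 + 22t, b = 433 - 25t.
a ≥ 0 ⇒ t ≥ 0; b ≥ 0 ⇒ t ≤ 17. So t ∈ [0, 17]: 18 solutions.

18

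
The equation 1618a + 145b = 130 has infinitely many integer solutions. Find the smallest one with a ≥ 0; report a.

75

gcd(1618, 145):
  1618 = 11*145 + 23
  145 = 6*23 + 7
  23 = 3*7 + 2
  7 = 3*2 + 1
  2 = 2*1
so gcd(1618, 145) = 1.
1 divides 130, so solutions exist.
Back-substitute for Bézout coefficients:
  1 = 7 - 3*2
  ... = 1618*(-63) + 145*(703)
Scale by 130/1 = 130: (a₀, b₀) = (-8190, 91390).
General solution: a = -8190 + 145t, b = 91390 - 1618t for integer t.
a ≥ 0: smallest is -8190 mod 145 = 75 (at t = 57), with b = -836.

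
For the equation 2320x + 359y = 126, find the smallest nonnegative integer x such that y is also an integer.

gcd(2320, 359) = 1.
1 divides 126, so solutions exist.
By Bézout, 2320×(93) + 359×(-601) = 1.
Scale by 126/1 = 126: (x₀, y₀) = (11718, -75726).
General solution: x = 11718 + 359t, y = -75726 - 2320t for integer t.
x ≥ 0: smallest is 11718 mod 359 = 230 (at t = -32), with y = -1486.

230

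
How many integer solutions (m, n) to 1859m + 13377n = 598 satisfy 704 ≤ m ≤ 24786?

gcd(13377, 1859) = 13  (13377 = 7·1859 + 364, 1859 = 5·364 + 39, 364 = 9·39 + 13, 39 = 3·13).
Back-substituting, 1859·(-331) + 13377·(46) = 13.
Scale by 46: particular solution (-15226, 2116); reduce m mod 1029: (209, -29).
General solution: m = 209 + 1029t, n = -29 - 143t for integer t.
704 ≤ 209 + 1029t ≤ 24786 gives t ∈ [1, 23], which is 23 values.

23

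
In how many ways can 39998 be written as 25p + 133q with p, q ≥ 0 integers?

12

gcd(133, 25) = 1  (133 = 5·25 + 8, 25 = 3·8 + 1, 8 = 8·1).
Back-substituting, 25·(16) + 133·(-3) = 1.
Scale by 39998: one solution is (639968, -119994). Reduce p mod 133: (105, 281).
General: p = 105 + 133t, q = 281 - 25t.
p ≥ 0 ⇒ t ≥ 0; q ≥ 0 ⇒ t ≤ 11. So t ∈ [0, 11]: 12 solutions.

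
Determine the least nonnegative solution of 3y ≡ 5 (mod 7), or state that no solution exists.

4

gcd(7, 3) = 1  (7 = 2*3 + 1, 3 = 3*1).
1 divides 5, so solutions exist.
Back-substituting, 3*(-2) + 7*(1) = 1.
So 3*(-2) ≡ 1 (mod 7); multiply by 5: y ≡ -10 (mod 7).
Smallest nonnegative: y = -10 mod 7 = 4.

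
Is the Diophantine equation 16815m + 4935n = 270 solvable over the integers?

gcd(16815, 4935) = 15  (16815 = 3×4935 + 2010, 4935 = 2×2010 + 915, 2010 = 2×915 + 180, 915 = 5×180 + 15, 180 = 12×15).
15 divides 270, so integer solutions exist.

yes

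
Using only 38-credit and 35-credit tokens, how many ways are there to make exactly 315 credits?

1

Need nonnegative integers with 38j + 35k = 315.
gcd(38, 35) = 1, and 38·(12) + 35·(-13) = 1.
So (j₀, k₀) = (3780, -4095); general j = 3780 + 35t, k = -4095 - 38t.
j ≥ 0 ⇒ t ≥ -108; k ≥ 0 ⇒ t ≤ -108. That's 1 value of t.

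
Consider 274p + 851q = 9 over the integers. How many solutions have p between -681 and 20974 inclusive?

25

gcd(851, 274) = 1.
By Bézout, 274*(264) + 851*(-85) = 1.
Particular solution: (674, -217).
General solution: p = 674 + 851t, q = -217 - 274t for integer t.
-681 ≤ 674 + 851t ≤ 20974 gives t ∈ [-1, 23], which is 25 values.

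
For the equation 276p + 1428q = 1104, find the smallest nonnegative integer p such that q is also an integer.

gcd(1428, 276) = 12.
12 divides 1104, so solutions exist.
By Bézout, 276*(-31) + 1428*(6) = 12.
Scale by 1104/12 = 92: (p₀, q₀) = (-2852, 552).
General solution: p = -2852 + 119t, q = 552 - 23t for integer t.
p ≥ 0: smallest is -2852 mod 119 = 4 (at t = 24), with q = 0.

4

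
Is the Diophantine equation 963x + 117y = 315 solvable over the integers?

yes

gcd(963, 117) = 9  (963 = 8*117 + 27, 117 = 4*27 + 9, 27 = 3*9).
9 divides 315, so integer solutions exist.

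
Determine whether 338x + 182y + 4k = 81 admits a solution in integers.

no

gcd(338, 182) = 26  (338 = 1×182 + 156, 182 = 1×156 + 26, 156 = 6×26).
gcd(26, 4) = 2.
2 does not divide 81 (remainder 1), so no integer solutions.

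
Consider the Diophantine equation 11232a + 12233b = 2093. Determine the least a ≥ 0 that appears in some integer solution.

gcd(12233, 11232) = 13  (12233 = 1×11232 + 1001, 11232 = 11×1001 + 221, 1001 = 4×221 + 117, 221 = 1×117 + 104, 117 = 1×104 + 13, 104 = 8×13).
13 divides 2093, so solutions exist.
Back-substituting, 11232×(-110) + 12233×(101) = 13.
Scale by 2093/13 = 161: (a₀, b₀) = (-17710, 16261).
General solution: a = -17710 + 941t, b = 16261 - 864t for integer t.
a ≥ 0: smallest is -17710 mod 941 = 169 (at t = 19), with b = -155.

169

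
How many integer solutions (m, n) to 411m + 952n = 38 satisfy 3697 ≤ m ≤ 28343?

gcd(952, 411) = 1.
By Bézout, 411×(227) + 952×(-98) = 1.
Particular solution: (58, -25).
General solution: m = 58 + 952t, n = -25 - 411t for integer t.
3697 ≤ 58 + 952t ≤ 28343 gives t ∈ [4, 29], which is 26 values.

26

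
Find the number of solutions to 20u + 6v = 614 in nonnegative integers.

gcd(20, 6) = 2.
By Bézout, 20·(1) + 6·(-3) = 2.
One solution: (1, 99).
General: u = 1 + 3t, v = 99 - 10t.
u ≥ 0 ⇒ t ≥ 0; v ≥ 0 ⇒ t ≤ 9. So t ∈ [0, 9]: 10 solutions.

10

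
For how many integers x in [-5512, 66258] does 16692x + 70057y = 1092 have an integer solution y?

14

gcd(70057, 16692):
  70057 = 4*16692 + 3289
  16692 = 5*3289 + 247
  3289 = 13*247 + 78
  247 = 3*78 + 13
  78 = 6*13
so gcd(70057, 16692) = 13.
Back-substitute for Bézout coefficients:
  13 = 247 - 3*78
  ... = 16692*(852) + 70057*(-203)
Scale by 84: particular solution (71568, -17052); reduce x mod 5389: (1511, -360).
General solution: x = 1511 + 5389t, y = -360 - 1284t for integer t.
-5512 ≤ 1511 + 5389t ≤ 66258 gives t ∈ [-1, 12], which is 14 values.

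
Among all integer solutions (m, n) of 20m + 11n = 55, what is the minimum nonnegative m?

0

gcd(20, 11):
  20 = 1·11 + 9
  11 = 1·9 + 2
  9 = 4·2 + 1
  2 = 2·1
so gcd(20, 11) = 1.
1 divides 55, so solutions exist.
Back-substitute for Bézout coefficients:
  1 = 9 - 4·2
  ... = 20·(5) + 11·(-9)
Scale by 55/1 = 55: (m₀, n₀) = (275, -495).
General solution: m = 275 + 11t, n = -495 - 20t for integer t.
m ≥ 0: smallest is 275 mod 11 = 0 (at t = -25), with n = 5.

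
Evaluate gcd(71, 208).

gcd(208, 71) = 1  (208 = 2×71 + 66, 71 = 1×66 + 5, 66 = 13×5 + 1, 5 = 5×1).

1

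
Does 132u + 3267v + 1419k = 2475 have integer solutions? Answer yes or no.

yes

gcd(3267, 132) = 33.
gcd(33, 1419) = 33.
33 divides 2475, so integer solutions exist.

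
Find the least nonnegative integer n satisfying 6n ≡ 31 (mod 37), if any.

gcd(37, 6) = 1.
1 divides 31, so solutions exist.
By Bézout, 6×(-6) + 37×(1) = 1.
So 6×(-6) ≡ 1 (mod 37); multiply by 31: n ≡ -186 (mod 37).
Smallest nonnegative: n = -186 mod 37 = 36.

36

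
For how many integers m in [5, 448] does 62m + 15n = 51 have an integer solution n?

29

gcd(62, 15) = 1  (62 = 4×15 + 2, 15 = 7×2 + 1, 2 = 2×1).
Back-substituting, 62×(-7) + 15×(29) = 1.
Scale by 51: particular solution (-357, 1479); reduce m mod 15: (3, -9).
General solution: m = 3 + 15t, n = -9 - 62t for integer t.
5 ≤ 3 + 15t ≤ 448 gives t ∈ [1, 29], which is 29 values.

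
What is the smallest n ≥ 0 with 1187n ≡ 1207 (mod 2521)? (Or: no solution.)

gcd(2521, 1187) = 1.
1 divides 1207, so solutions exist.
By Bézout, 1187*(-686) + 2521*(323) = 1.
So 1187*(-686) ≡ 1 (mod 2521); multiply by 1207: n ≡ -828002 (mod 2521).
Smallest nonnegative: n = -828002 mod 2521 = 1407.

1407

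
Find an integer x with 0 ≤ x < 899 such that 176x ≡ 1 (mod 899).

gcd(899, 176) = 1.
By Bézout, 176*(189) + 899*(-37) = 1.
So 176*189 ≡ 1 (mod 899), and 189 mod 899 = 189.

189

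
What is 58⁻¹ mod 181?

103

gcd(181, 58) = 1.
By Bézout, 58·(-78) + 181·(25) = 1.
So 58·-78 ≡ 1 (mod 181), and -78 mod 181 = 103.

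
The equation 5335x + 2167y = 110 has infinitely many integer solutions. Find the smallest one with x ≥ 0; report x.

gcd(5335, 2167) = 11.
11 divides 110, so solutions exist.
By Bézout, 5335*(13) + 2167*(-32) = 11.
Scale by 110/11 = 10: (x₀, y₀) = (130, -320).
General solution: x = 130 + 197t, y = -320 - 485t for integer t.
x ≥ 0: smallest is 130 mod 197 = 130 (at t = 0), with y = -320.

130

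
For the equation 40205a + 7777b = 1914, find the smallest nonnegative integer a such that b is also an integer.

gcd(40205, 7777) = 11.
11 divides 1914, so solutions exist.
By Bézout, 40205·(218) + 7777·(-1127) = 11.
Scale by 1914/11 = 174: (a₀, b₀) = (37932, -196098).
General solution: a = 37932 + 707t, b = -196098 - 3655t for integer t.
a ≥ 0: smallest is 37932 mod 707 = 461 (at t = -53), with b = -2383.

461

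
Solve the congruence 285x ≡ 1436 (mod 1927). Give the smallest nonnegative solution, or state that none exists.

1168

gcd(1927, 285):
  1927 = 6×285 + 217
  285 = 1×217 + 68
  217 = 3×68 + 13
  68 = 5×13 + 3
  13 = 4×3 + 1
  3 = 3×1
so gcd(1927, 285) = 1.
1 divides 1436, so solutions exist.
Back-substitute for Bézout coefficients:
  1 = 13 - 4×3
  ... = 285×(-595) + 1927×(88)
So 285×(-595) ≡ 1 (mod 1927); multiply by 1436: x ≡ -854420 (mod 1927).
Smallest nonnegative: x = -854420 mod 1927 = 1168.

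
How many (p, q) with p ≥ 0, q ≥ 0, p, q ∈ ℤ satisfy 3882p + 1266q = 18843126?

23

gcd(3882, 1266):
  3882 = 3×1266 + 84
  1266 = 15×84 + 6
  84 = 14×6
so gcd(3882, 1266) = 6.
Back-substitute for Bézout coefficients:
  6 = 1266 - 15×84
  ... = 3882×(-15) + 1266×(46)
Scale by 3140521: one solution is (-47107815, 144463966). Reduce p mod 211: (45, 14746).
General: p = 45 + 211t, q = 14746 - 647t.
p ≥ 0 ⇒ t ≥ 0; q ≥ 0 ⇒ t ≤ 22. So t ∈ [0, 22]: 23 solutions.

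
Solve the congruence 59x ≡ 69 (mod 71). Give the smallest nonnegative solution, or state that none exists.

gcd(71, 59):
  71 = 1·59 + 12
  59 = 4·12 + 11
  12 = 1·11 + 1
  11 = 11·1
so gcd(71, 59) = 1.
1 divides 69, so solutions exist.
Back-substitute for Bézout coefficients:
  1 = 12 - 1·11
  ... = 59·(-6) + 71·(5)
So 59·(-6) ≡ 1 (mod 71); multiply by 69: x ≡ -414 (mod 71).
Smallest nonnegative: x = -414 mod 71 = 12.

12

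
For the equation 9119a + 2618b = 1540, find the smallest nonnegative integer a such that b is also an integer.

gcd(9119, 2618) = 11.
11 divides 1540, so solutions exist.
By Bézout, 9119×(89) + 2618×(-310) = 11.
Scale by 1540/11 = 140: (a₀, b₀) = (12460, -43400).
General solution: a = 12460 + 238t, b = -43400 - 829t for integer t.
a ≥ 0: smallest is 12460 mod 238 = 84 (at t = -52), with b = -292.

84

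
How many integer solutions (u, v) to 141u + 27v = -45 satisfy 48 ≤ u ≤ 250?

gcd(141, 27) = 3.
By Bézout, 141·(-4) + 27·(21) = 3.
Particular solution: (6, -33).
General solution: u = 6 + 9t, v = -33 - 47t for integer t.
48 ≤ 6 + 9t ≤ 250 gives t ∈ [5, 27], which is 23 values.

23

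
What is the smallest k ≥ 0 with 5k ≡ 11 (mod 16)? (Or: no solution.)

15

gcd(16, 5) = 1.
1 divides 11, so solutions exist.
By Bézout, 5·(-3) + 16·(1) = 1.
So 5·(-3) ≡ 1 (mod 16); multiply by 11: k ≡ -33 (mod 16).
Smallest nonnegative: k = -33 mod 16 = 15.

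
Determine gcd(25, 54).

1

gcd(54, 25):
  54 = 2×25 + 4
  25 = 6×4 + 1
  4 = 4×1
so gcd(54, 25) = 1.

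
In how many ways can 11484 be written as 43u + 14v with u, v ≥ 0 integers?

gcd(43, 14) = 1.
By Bézout, 43·(1) + 14·(-3) = 1.
One solution: (4, 808).
General: u = 4 + 14t, v = 808 - 43t.
u ≥ 0 ⇒ t ≥ 0; v ≥ 0 ⇒ t ≤ 18. So t ∈ [0, 18]: 19 solutions.

19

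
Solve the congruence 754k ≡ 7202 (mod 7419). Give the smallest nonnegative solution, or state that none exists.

2312

gcd(7419, 754) = 1  (7419 = 9×754 + 633, 754 = 1×633 + 121, 633 = 5×121 + 28, 121 = 4×28 + 9, 28 = 3×9 + 1, 9 = 9×1).
1 divides 7202, so solutions exist.
Back-substituting, 754×(-797) + 7419×(81) = 1.
So 754×(-797) ≡ 1 (mod 7419); multiply by 7202: k ≡ -5739994 (mod 7419).
Smallest nonnegative: k = -5739994 mod 7419 = 2312.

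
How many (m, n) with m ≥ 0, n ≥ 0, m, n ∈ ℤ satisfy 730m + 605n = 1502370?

17

gcd(730, 605) = 5.
By Bézout, 730×(-29) + 605×(35) = 5.
One solution: (69, 2400).
General: m = 69 + 121t, n = 2400 - 146t.
m ≥ 0 ⇒ t ≥ 0; n ≥ 0 ⇒ t ≤ 16. So t ∈ [0, 16]: 17 solutions.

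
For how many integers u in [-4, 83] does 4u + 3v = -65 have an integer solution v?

29

gcd(4, 3) = 1.
By Bézout, 4·(1) + 3·(-1) = 1.
Particular solution: (1, -23).
General solution: u = 1 + 3t, v = -23 - 4t for integer t.
-4 ≤ 1 + 3t ≤ 83 gives t ∈ [-1, 27], which is 29 values.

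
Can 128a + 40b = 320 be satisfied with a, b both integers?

yes

gcd(128, 40) = 8.
8 divides 320, so integer solutions exist.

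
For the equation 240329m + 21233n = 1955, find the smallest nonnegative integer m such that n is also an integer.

gcd(240329, 21233):
  240329 = 11·21233 + 6766
  21233 = 3·6766 + 935
  6766 = 7·935 + 221
  935 = 4·221 + 51
  221 = 4·51 + 17
  51 = 3·17
so gcd(240329, 21233) = 17.
17 divides 1955, so solutions exist.
Back-substitute for Bézout coefficients:
  17 = 221 - 4·51
  ... = 240329·(386) + 21233·(-4369)
Scale by 1955/17 = 115: (m₀, n₀) = (44390, -502435).
General solution: m = 44390 + 1249t, n = -502435 - 14137t for integer t.
m ≥ 0: smallest is 44390 mod 1249 = 675 (at t = -35), with n = -7640.

675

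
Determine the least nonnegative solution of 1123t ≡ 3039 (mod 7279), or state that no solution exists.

gcd(7279, 1123) = 1.
1 divides 3039, so solutions exist.
By Bézout, 1123×(888) + 7279×(-137) = 1.
So 1123×(888) ≡ 1 (mod 7279); multiply by 3039: t ≡ 2698632 (mod 7279).
Smallest nonnegative: t = 2698632 mod 7279 = 5402.

5402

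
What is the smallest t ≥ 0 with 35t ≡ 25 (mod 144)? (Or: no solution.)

83

gcd(144, 35) = 1  (144 = 4×35 + 4, 35 = 8×4 + 3, 4 = 1×3 + 1, 3 = 3×1).
1 divides 25, so solutions exist.
Back-substituting, 35×(-37) + 144×(9) = 1.
So 35×(-37) ≡ 1 (mod 144); multiply by 25: t ≡ -925 (mod 144).
Smallest nonnegative: t = -925 mod 144 = 83.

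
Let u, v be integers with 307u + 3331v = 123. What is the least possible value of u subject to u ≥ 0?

3288

gcd(3331, 307) = 1.
1 divides 123, so solutions exist.
By Bézout, 307·(-217) + 3331·(20) = 1.
Scale by 123/1 = 123: (u₀, v₀) = (-26691, 2460).
General solution: u = -26691 + 3331t, v = 2460 - 307t for integer t.
u ≥ 0: smallest is -26691 mod 3331 = 3288 (at t = 9), with v = -303.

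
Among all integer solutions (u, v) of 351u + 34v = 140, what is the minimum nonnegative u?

gcd(351, 34) = 1.
1 divides 140, so solutions exist.
By Bézout, 351*(-3) + 34*(31) = 1.
Scale by 140/1 = 140: (u₀, v₀) = (-420, 4340).
General solution: u = -420 + 34t, v = 4340 - 351t for integer t.
u ≥ 0: smallest is -420 mod 34 = 22 (at t = 13), with v = -223.

22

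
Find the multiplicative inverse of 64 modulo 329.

36

gcd(329, 64) = 1  (329 = 5·64 + 9, 64 = 7·9 + 1, 9 = 9·1).
Back-substituting, 64·(36) + 329·(-7) = 1.
So 64·36 ≡ 1 (mod 329), and 36 mod 329 = 36.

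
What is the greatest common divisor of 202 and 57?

1

gcd(202, 57) = 1  (202 = 3*57 + 31, 57 = 1*31 + 26, 31 = 1*26 + 5, 26 = 5*5 + 1, 5 = 5*1).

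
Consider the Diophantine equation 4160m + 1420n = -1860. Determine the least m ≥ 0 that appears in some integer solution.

gcd(4160, 1420) = 20  (4160 = 2·1420 + 1320, 1420 = 1·1320 + 100, 1320 = 13·100 + 20, 100 = 5·20).
20 divides -1860, so solutions exist.
Back-substituting, 4160·(14) + 1420·(-41) = 20.
Scale by -1860/20 = -93: (m₀, n₀) = (-1302, 3813).
General solution: m = -1302 + 71t, n = 3813 - 208t for integer t.
m ≥ 0: smallest is -1302 mod 71 = 47 (at t = 19), with n = -139.

47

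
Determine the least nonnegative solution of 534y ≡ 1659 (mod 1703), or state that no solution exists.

1620

gcd(1703, 534):
  1703 = 3×534 + 101
  534 = 5×101 + 29
  101 = 3×29 + 14
  29 = 2×14 + 1
  14 = 14×1
so gcd(1703, 534) = 1.
1 divides 1659, so solutions exist.
Back-substitute for Bézout coefficients:
  1 = 29 - 2×14
  ... = 534×(118) + 1703×(-37)
So 534×(118) ≡ 1 (mod 1703); multiply by 1659: y ≡ 195762 (mod 1703).
Smallest nonnegative: y = 195762 mod 1703 = 1620.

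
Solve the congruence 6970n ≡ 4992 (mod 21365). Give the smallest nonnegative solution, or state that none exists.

gcd(21365, 6970) = 5  (21365 = 3*6970 + 455, 6970 = 15*455 + 145, 455 = 3*145 + 20, 145 = 7*20 + 5, 20 = 4*5).
5 does not divide 4992, so the congruence has no solution.

no solution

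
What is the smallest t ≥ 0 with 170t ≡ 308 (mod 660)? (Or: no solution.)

no solution

gcd(660, 170):
  660 = 3·170 + 150
  170 = 1·150 + 20
  150 = 7·20 + 10
  20 = 2·10
so gcd(660, 170) = 10.
10 does not divide 308, so the congruence has no solution.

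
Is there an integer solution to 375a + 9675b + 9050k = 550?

yes

gcd(9675, 375) = 75  (9675 = 25*375 + 300, 375 = 1*300 + 75, 300 = 4*75).
gcd(75, 9050) = 25.
25 divides 550, so integer solutions exist.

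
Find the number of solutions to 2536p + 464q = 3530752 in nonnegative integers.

gcd(2536, 464) = 8.
By Bézout, 2536×(-15) + 464×(82) = 8.
One solution: (18, 7511).
General: p = 18 + 58t, q = 7511 - 317t.
p ≥ 0 ⇒ t ≥ 0; q ≥ 0 ⇒ t ≤ 23. So t ∈ [0, 23]: 24 solutions.

24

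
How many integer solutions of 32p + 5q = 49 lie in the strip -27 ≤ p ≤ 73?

gcd(32, 5) = 1  (32 = 6×5 + 2, 5 = 2×2 + 1, 2 = 2×1).
Back-substituting, 32×(-2) + 5×(13) = 1.
Scale by 49: particular solution (-98, 637); reduce p mod 5: (2, -3).
General solution: p = 2 + 5t, q = -3 - 32t for integer t.
-27 ≤ 2 + 5t ≤ 73 gives t ∈ [-5, 14], which is 20 values.

20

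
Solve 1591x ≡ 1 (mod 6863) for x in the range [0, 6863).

gcd(6863, 1591) = 1.
By Bézout, 1591·(-949) + 6863·(220) = 1.
So 1591·-949 ≡ 1 (mod 6863), and -949 mod 6863 = 5914.

5914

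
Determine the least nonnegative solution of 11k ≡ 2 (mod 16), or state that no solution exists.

6

gcd(16, 11) = 1  (16 = 1×11 + 5, 11 = 2×5 + 1, 5 = 5×1).
1 divides 2, so solutions exist.
Back-substituting, 11×(3) + 16×(-2) = 1.
So 11×(3) ≡ 1 (mod 16); multiply by 2: k ≡ 6 (mod 16).
Smallest nonnegative: k = 6 mod 16 = 6.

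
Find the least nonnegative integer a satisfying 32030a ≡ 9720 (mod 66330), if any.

4842

gcd(66330, 32030):
  66330 = 2·32030 + 2270
  32030 = 14·2270 + 250
  2270 = 9·250 + 20
  250 = 12·20 + 10
  20 = 2·10
so gcd(66330, 32030) = 10.
10 divides 9720, so solutions exist.
Back-substitute for Bézout coefficients:
  10 = 250 - 12·20
  ... = 32030·(3185) + 66330·(-1538)
So 32030·(3185) ≡ 10 (mod 66330); multiply by 972: a ≡ 3095820 (mod 6633).
Smallest nonnegative: a = 3095820 mod 6633 = 4842.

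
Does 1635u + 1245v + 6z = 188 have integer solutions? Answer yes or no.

gcd(1635, 1245) = 15  (1635 = 1*1245 + 390, 1245 = 3*390 + 75, 390 = 5*75 + 15, 75 = 5*15).
gcd(15, 6) = 3.
3 does not divide 188 (remainder 2), so no integer solutions.

no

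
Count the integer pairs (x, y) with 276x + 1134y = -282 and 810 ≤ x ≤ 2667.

10

gcd(1134, 276) = 6  (1134 = 4*276 + 30, 276 = 9*30 + 6, 30 = 5*6).
Back-substituting, 276*(37) + 1134*(-9) = 6.
Scale by -47: particular solution (-1739, 423); reduce x mod 189: (151, -37).
General solution: x = 151 + 189t, y = -37 - 46t for integer t.
810 ≤ 151 + 189t ≤ 2667 gives t ∈ [4, 13], which is 10 values.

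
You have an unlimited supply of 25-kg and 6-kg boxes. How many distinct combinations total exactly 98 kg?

Need nonnegative integers with 25j + 6k = 98.
gcd(25, 6) = 1, and 25·(1) + 6·(-4) = 1.
So (j₀, k₀) = (98, -392); general j = 98 + 6t, k = -392 - 25t.
j ≥ 0 ⇒ t ≥ -16; k ≥ 0 ⇒ t ≤ -16. That's 1 value of t.

1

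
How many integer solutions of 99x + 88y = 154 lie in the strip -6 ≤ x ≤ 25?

gcd(99, 88) = 11.
By Bézout, 99·(1) + 88·(-1) = 11.
Particular solution: (6, -5).
General solution: x = 6 + 8t, y = -5 - 9t for integer t.
-6 ≤ 6 + 8t ≤ 25 gives t ∈ [-1, 2], which is 4 values.

4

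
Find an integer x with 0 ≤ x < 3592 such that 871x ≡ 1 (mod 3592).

1031

gcd(3592, 871):
  3592 = 4×871 + 108
  871 = 8×108 + 7
  108 = 15×7 + 3
  7 = 2×3 + 1
  3 = 3×1
so gcd(3592, 871) = 1.
Back-substitute for Bézout coefficients:
  1 = 7 - 2×3
  ... = 871×(1031) + 3592×(-250)
So 871×1031 ≡ 1 (mod 3592), and 1031 mod 3592 = 1031.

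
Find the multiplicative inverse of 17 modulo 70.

33

gcd(70, 17) = 1.
By Bézout, 17·(33) + 70·(-8) = 1.
So 17·33 ≡ 1 (mod 70), and 33 mod 70 = 33.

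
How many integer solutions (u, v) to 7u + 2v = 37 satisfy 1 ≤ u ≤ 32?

16

gcd(7, 2) = 1.
By Bézout, 7×(1) + 2×(-3) = 1.
Particular solution: (1, 15).
General solution: u = 1 + 2t, v = 15 - 7t for integer t.
1 ≤ 1 + 2t ≤ 32 gives t ∈ [0, 15], which is 16 values.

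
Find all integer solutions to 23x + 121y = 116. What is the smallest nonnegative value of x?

gcd(121, 23):
  121 = 5·23 + 6
  23 = 3·6 + 5
  6 = 1·5 + 1
  5 = 5·1
so gcd(121, 23) = 1.
1 divides 116, so solutions exist.
Back-substitute for Bézout coefficients:
  1 = 6 - 1·5
  ... = 23·(-21) + 121·(4)
Scale by 116/1 = 116: (x₀, y₀) = (-2436, 464).
General solution: x = -2436 + 121t, y = 464 - 23t for integer t.
x ≥ 0: smallest is -2436 mod 121 = 105 (at t = 21), with y = -19.

105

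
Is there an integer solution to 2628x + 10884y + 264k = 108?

gcd(10884, 2628) = 12  (10884 = 4·2628 + 372, 2628 = 7·372 + 24, 372 = 15·24 + 12, 24 = 2·12).
gcd(12, 264) = 12.
12 divides 108, so integer solutions exist.

yes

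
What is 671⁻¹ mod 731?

gcd(731, 671):
  731 = 1×671 + 60
  671 = 11×60 + 11
  60 = 5×11 + 5
  11 = 2×5 + 1
  5 = 5×1
so gcd(731, 671) = 1.
Back-substitute for Bézout coefficients:
  1 = 11 - 2×5
  ... = 671×(134) + 731×(-123)
So 671×134 ≡ 1 (mod 731), and 134 mod 731 = 134.

134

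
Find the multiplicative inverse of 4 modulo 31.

gcd(31, 4):
  31 = 7*4 + 3
  4 = 1*3 + 1
  3 = 3*1
so gcd(31, 4) = 1.
Back-substitute for Bézout coefficients:
  1 = 4 - 1*3
  ... = 4*(8) + 31*(-1)
So 4*8 ≡ 1 (mod 31), and 8 mod 31 = 8.

8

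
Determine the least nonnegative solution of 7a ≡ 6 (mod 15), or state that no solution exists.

gcd(15, 7) = 1.
1 divides 6, so solutions exist.
By Bézout, 7*(-2) + 15*(1) = 1.
So 7*(-2) ≡ 1 (mod 15); multiply by 6: a ≡ -12 (mod 15).
Smallest nonnegative: a = -12 mod 15 = 3.

3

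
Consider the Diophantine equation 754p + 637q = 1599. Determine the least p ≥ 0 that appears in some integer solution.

gcd(754, 637):
  754 = 1×637 + 117
  637 = 5×117 + 52
  117 = 2×52 + 13
  52 = 4×13
so gcd(754, 637) = 13.
13 divides 1599, so solutions exist.
Back-substitute for Bézout coefficients:
  13 = 117 - 2×52
  ... = 754×(11) + 637×(-13)
Scale by 1599/13 = 123: (p₀, q₀) = (1353, -1599).
General solution: p = 1353 + 49t, q = -1599 - 58t for integer t.
p ≥ 0: smallest is 1353 mod 49 = 30 (at t = -27), with q = -33.

30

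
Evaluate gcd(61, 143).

gcd(143, 61):
  143 = 2×61 + 21
  61 = 2×21 + 19
  21 = 1×19 + 2
  19 = 9×2 + 1
  2 = 2×1
so gcd(143, 61) = 1.

1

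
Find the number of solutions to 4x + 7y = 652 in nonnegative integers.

24

gcd(7, 4) = 1.
By Bézout, 4·(2) + 7·(-1) = 1.
One solution: (2, 92).
General: x = 2 + 7t, y = 92 - 4t.
x ≥ 0 ⇒ t ≥ 0; y ≥ 0 ⇒ t ≤ 23. So t ∈ [0, 23]: 24 solutions.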